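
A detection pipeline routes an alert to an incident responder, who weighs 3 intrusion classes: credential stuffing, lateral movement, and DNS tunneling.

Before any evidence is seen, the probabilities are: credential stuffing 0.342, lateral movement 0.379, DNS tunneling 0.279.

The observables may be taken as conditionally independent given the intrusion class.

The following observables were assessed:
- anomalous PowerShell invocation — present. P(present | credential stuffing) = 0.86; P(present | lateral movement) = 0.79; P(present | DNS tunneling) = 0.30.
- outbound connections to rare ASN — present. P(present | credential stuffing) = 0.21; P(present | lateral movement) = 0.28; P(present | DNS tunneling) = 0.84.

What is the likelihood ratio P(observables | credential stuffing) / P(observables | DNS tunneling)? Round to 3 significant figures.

Take the product of per-observable likelihoods under each hypothesis, then divide.
  credential stuffing: 0.86 × 0.21 = 0.1806
  DNS tunneling: 0.30 × 0.84 = 0.252
Bayes factor = 0.1806 / 0.252 ≈ 0.717

0.717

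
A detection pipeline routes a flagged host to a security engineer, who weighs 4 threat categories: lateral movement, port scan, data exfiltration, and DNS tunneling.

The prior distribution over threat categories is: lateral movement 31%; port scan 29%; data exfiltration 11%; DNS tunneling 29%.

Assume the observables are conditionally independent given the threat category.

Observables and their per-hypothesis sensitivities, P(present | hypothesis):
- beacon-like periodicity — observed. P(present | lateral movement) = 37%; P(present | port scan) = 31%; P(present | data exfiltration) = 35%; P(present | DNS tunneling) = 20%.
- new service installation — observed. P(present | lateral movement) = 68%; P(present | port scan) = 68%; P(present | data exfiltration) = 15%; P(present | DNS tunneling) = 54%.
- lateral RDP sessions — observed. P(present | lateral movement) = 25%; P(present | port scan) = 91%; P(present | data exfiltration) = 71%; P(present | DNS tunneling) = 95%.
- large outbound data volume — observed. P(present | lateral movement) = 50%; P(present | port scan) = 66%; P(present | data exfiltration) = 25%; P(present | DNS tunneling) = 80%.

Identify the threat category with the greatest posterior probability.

By Bayes' rule with conditional independence, the unnormalized weight for each hypothesis is prior × ∏ likelihoods:
  lateral movement: 0.31 × 0.37 × 0.68 × 0.25 × 0.50 = 0.0097495
  port scan: 0.29 × 0.31 × 0.68 × 0.91 × 0.66 = 0.036716
  data exfiltration: 0.11 × 0.35 × 0.15 × 0.71 × 0.25 = 0.0010251
  DNS tunneling: 0.29 × 0.20 × 0.54 × 0.95 × 0.80 = 0.023803
Marginal likelihood of the evidence = 0.071294.
P(lateral movement | evidence) ≈ 0.0097495 / 0.071294 ≈ 0.137
P(port scan | evidence) ≈ 0.036716 / 0.071294 ≈ 0.515
P(data exfiltration | evidence) ≈ 0.0010251 / 0.071294 ≈ 0.014
P(DNS tunneling | evidence) ≈ 0.023803 / 0.071294 ≈ 0.334
The largest is 0.515, so port scan is most probable.

port scan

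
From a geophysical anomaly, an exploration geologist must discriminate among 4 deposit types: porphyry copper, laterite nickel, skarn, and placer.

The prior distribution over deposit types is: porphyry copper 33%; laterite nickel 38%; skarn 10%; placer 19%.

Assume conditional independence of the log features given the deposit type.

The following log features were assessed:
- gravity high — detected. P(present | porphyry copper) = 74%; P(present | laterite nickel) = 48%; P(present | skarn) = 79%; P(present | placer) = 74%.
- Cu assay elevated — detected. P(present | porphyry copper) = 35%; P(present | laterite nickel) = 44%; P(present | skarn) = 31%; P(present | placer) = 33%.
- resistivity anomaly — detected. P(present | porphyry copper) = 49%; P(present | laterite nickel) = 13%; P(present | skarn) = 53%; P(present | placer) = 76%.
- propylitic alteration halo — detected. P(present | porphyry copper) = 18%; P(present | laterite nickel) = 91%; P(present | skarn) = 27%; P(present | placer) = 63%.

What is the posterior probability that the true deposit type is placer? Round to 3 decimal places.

By Bayes' rule with conditional independence, the unnormalized weight for each hypothesis is prior × ∏ likelihoods:
  porphyry copper: 0.33 × 0.74 × 0.35 × 0.49 × 0.18 = 0.0075385
  laterite nickel: 0.38 × 0.48 × 0.44 × 0.13 × 0.91 = 0.0094943
  skarn: 0.10 × 0.79 × 0.31 × 0.53 × 0.27 = 0.0035045
  placer: 0.19 × 0.74 × 0.33 × 0.76 × 0.63 = 0.022215
Normalizing constant Z = 0.0075385 + 0.0094943 + 0.0035045 + 0.022215 = 0.042753.
P(placer | evidence) = 0.022215 / 0.042753 ≈ 0.520.

0.520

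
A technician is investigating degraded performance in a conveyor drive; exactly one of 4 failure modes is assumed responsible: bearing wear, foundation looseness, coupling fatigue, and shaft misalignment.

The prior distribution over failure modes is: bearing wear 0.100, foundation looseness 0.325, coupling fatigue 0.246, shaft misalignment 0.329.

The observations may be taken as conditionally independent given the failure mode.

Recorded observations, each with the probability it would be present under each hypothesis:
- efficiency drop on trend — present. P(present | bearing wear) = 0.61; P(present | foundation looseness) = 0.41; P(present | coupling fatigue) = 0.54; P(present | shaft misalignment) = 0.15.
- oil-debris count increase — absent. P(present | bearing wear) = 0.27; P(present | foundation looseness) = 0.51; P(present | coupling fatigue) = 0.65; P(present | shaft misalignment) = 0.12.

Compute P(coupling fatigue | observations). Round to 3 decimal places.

0.233

By Bayes' rule with conditional independence, the unnormalized weight for each hypothesis is prior × ∏ likelihoods (using 1 − P(present | H) for each absent observation):
  bearing wear: 0.100 × 0.61 × (1 − 0.27) = 0.04453
  foundation looseness: 0.325 × 0.41 × (1 − 0.51) = 0.065293
  coupling fatigue: 0.246 × 0.54 × (1 − 0.65) = 0.046494
  shaft misalignment: 0.329 × 0.15 × (1 − 0.12) = 0.043428
Normalizing constant Z = 0.04453 + 0.065293 + 0.046494 + 0.043428 = 0.19974.
P(coupling fatigue | evidence) = 0.046494 / 0.19974 ≈ 0.233.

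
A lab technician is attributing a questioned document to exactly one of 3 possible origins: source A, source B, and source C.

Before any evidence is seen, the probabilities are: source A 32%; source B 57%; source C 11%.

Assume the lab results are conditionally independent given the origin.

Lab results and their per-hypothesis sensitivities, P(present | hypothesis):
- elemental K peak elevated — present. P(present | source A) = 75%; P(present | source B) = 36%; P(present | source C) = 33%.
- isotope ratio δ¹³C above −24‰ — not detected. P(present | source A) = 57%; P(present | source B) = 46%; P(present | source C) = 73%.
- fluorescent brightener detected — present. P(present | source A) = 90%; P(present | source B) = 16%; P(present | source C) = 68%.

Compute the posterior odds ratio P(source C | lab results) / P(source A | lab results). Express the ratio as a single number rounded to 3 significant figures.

The normalizing constant cancels in an odds ratio, so compute prior × likelihood for the two hypotheses only (using 1 − P(present | H) for each absent lab result):
  source C: 0.11 × 0.33 × (1 − 0.73) × 0.68 = 0.0066647
  source A: 0.32 × 0.75 × (1 − 0.57) × 0.90 = 0.09288
Odds(source C : source A) = 0.0066647 / 0.09288 ≈ 0.0718.

0.0718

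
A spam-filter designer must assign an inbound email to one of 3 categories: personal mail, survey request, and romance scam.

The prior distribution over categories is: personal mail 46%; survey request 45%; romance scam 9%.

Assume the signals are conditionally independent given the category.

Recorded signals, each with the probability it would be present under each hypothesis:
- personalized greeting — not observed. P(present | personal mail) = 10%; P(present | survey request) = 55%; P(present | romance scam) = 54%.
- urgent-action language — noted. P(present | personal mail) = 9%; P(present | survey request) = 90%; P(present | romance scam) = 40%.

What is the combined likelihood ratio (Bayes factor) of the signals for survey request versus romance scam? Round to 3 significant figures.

Joint likelihood of the signal pattern under each hypothesis (using 1 − P(present | H) for each absent signal):
  survey request: (1 − 0.55) × 0.90 = 0.405
  romance scam: (1 − 0.54) × 0.40 = 0.184
Bayes factor = 0.405 / 0.184 ≈ 2.20

2.20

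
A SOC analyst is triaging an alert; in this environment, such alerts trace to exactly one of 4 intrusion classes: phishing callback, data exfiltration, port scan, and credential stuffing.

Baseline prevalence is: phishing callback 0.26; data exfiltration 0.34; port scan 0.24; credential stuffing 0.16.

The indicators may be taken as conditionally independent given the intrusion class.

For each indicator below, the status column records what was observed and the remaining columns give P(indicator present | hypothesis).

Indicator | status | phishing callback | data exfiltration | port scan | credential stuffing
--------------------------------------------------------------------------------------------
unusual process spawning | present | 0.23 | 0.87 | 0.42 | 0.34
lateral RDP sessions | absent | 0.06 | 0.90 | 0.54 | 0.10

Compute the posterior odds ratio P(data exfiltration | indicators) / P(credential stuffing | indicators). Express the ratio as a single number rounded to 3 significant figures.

0.604

Unnormalized posterior weight (prior times the indicator likelihoods) for each of the two hypotheses (using 1 − P(present | H) for each absent indicator):
  data exfiltration: 0.34 × 0.87 × (1 − 0.90) = 0.02958
  credential stuffing: 0.16 × 0.34 × (1 − 0.10) = 0.04896
Posterior odds = 0.02958 / 0.04896 ≈ 0.604.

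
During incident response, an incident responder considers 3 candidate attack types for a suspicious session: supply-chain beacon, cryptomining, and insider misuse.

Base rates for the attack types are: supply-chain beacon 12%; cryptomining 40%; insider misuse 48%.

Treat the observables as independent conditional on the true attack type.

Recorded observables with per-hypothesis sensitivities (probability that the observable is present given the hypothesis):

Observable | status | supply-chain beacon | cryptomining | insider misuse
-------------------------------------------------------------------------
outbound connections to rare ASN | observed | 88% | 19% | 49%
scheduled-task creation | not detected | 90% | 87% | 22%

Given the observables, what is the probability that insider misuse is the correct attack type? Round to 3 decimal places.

By Bayes' rule with conditional independence, the unnormalized weight for each hypothesis is prior × ∏ likelihoods (using 1 − P(present | H) for each absent observable):
  supply-chain beacon: 0.12 × 0.88 × (1 − 0.90) = 0.01056
  cryptomining: 0.40 × 0.19 × (1 − 0.87) = 0.00988
  insider misuse: 0.48 × 0.49 × (1 − 0.22) = 0.18346
Normalizing constant Z = 0.01056 + 0.00988 + 0.18346 = 0.2039.
P(insider misuse | evidence) = 0.18346 / 0.2039 ≈ 0.900.

0.900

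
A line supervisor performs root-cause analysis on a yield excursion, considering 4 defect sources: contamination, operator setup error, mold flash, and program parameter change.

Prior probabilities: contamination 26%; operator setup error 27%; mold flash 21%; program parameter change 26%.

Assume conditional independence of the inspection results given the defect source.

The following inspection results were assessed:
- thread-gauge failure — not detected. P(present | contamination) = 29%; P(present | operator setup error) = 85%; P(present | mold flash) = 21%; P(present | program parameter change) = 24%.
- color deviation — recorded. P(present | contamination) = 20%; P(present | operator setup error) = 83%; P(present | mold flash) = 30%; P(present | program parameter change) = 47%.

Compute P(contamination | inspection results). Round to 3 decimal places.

For each hypothesis, the unnormalized posterior weight is prior × product of the inspection result likelihoods (using 1 − P(present | H) for each absent inspection result):
  contamination: 0.26 × (1 − 0.29) × 0.20 = 0.03692
  operator setup error: 0.27 × (1 − 0.85) × 0.83 = 0.033615
  mold flash: 0.21 × (1 − 0.21) × 0.30 = 0.04977
  program parameter change: 0.26 × (1 − 0.24) × 0.47 = 0.092872
The unnormalized weights sum to 0.21318.
P(contamination | evidence) = 0.03692 / 0.21318 ≈ 0.173.

0.173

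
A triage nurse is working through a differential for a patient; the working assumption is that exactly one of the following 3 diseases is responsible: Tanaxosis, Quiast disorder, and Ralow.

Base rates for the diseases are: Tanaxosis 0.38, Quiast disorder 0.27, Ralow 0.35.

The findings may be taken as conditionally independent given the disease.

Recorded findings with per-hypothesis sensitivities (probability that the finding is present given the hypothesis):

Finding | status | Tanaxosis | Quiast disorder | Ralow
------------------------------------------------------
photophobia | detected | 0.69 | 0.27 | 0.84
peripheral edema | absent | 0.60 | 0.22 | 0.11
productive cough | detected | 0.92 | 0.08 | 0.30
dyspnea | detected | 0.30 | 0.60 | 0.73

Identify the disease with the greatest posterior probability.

By Bayes' rule with conditional independence, the unnormalized weight for each hypothesis is prior × ∏ likelihoods (using 1 − P(present | H) for each absent finding):
  Tanaxosis: 0.38 × 0.69 × (1 − 0.60) × 0.92 × 0.30 = 0.028947
  Quiast disorder: 0.27 × 0.27 × (1 − 0.22) × 0.08 × 0.60 = 0.0027294
  Ralow: 0.35 × 0.84 × (1 − 0.11) × 0.30 × 0.73 = 0.057304
Normalizing constant Z = 0.028947 + 0.0027294 + 0.057304 = 0.08898.
P(Tanaxosis | evidence) ≈ 0.028947 / 0.08898 ≈ 0.325
P(Quiast disorder | evidence) ≈ 0.0027294 / 0.08898 ≈ 0.031
P(Ralow | evidence) ≈ 0.057304 / 0.08898 ≈ 0.644
The largest is 0.644, so Ralow is most probable.

Ralow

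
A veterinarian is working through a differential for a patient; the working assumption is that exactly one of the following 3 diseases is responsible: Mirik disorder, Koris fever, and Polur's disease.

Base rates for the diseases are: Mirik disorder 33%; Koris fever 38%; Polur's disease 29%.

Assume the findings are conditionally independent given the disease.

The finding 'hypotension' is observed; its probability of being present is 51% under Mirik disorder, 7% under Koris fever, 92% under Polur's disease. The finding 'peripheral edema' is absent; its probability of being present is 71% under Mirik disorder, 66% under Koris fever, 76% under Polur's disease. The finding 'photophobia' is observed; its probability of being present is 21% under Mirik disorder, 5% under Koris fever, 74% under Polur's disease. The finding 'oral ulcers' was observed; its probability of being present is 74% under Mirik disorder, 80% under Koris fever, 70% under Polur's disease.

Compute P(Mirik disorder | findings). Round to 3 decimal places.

For each hypothesis, the unnormalized posterior weight is prior × product of the finding likelihoods (using 1 − P(present | H) for each absent finding):
  Mirik disorder: 0.33 × 0.51 × (1 − 0.71) × 0.21 × 0.74 = 0.0075846
  Koris fever: 0.38 × 0.07 × (1 − 0.66) × 0.05 × 0.80 = 0.00036176
  Polur's disease: 0.29 × 0.92 × (1 − 0.76) × 0.74 × 0.70 = 0.033169
Marginal likelihood of the evidence = 0.041115.
P(Mirik disorder | evidence) = 0.0075846 / 0.041115 ≈ 0.184.

0.184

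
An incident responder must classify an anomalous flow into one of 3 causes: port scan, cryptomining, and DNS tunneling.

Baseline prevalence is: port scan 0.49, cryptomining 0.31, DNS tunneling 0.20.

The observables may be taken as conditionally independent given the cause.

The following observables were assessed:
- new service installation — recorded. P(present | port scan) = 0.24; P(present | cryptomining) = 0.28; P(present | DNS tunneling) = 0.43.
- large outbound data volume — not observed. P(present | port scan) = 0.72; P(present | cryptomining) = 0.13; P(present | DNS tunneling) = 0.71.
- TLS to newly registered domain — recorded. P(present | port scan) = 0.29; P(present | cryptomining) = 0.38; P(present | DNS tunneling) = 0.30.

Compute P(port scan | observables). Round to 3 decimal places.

0.209

By Bayes' rule with conditional independence, the unnormalized weight for each hypothesis is prior × ∏ likelihoods (using 1 − P(present | H) for each absent observable):
  port scan: 0.49 × 0.24 × (1 − 0.72) × 0.29 = 0.0095491
  cryptomining: 0.31 × 0.28 × (1 − 0.13) × 0.38 = 0.028696
  DNS tunneling: 0.20 × 0.43 × (1 − 0.71) × 0.30 = 0.007482
Normalizing constant Z = 0.0095491 + 0.028696 + 0.007482 = 0.045727.
P(port scan | evidence) = 0.0095491 / 0.045727 ≈ 0.209.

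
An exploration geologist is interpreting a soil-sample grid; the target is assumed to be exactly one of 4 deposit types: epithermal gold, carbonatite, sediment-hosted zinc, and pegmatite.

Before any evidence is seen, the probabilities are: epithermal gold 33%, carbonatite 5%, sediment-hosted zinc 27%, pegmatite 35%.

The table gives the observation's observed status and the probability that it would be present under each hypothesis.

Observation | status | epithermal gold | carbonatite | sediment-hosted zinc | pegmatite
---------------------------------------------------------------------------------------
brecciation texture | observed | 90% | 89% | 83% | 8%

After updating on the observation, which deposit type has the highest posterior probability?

For each hypothesis, the unnormalized posterior weight is prior × likelihood:
  epithermal gold: 0.33 × 0.90 = 0.297
  carbonatite: 0.05 × 0.89 = 0.0445
  sediment-hosted zinc: 0.27 × 0.83 = 0.2241
  pegmatite: 0.35 × 0.08 = 0.028
The unnormalized weights sum to 0.5936.
P(epithermal gold | evidence) ≈ 0.297 / 0.5936 ≈ 0.500
P(carbonatite | evidence) ≈ 0.0445 / 0.5936 ≈ 0.075
P(sediment-hosted zinc | evidence) ≈ 0.2241 / 0.5936 ≈ 0.378
P(pegmatite | evidence) ≈ 0.028 / 0.5936 ≈ 0.047
The largest is 0.500, so epithermal gold is most probable.

epithermal gold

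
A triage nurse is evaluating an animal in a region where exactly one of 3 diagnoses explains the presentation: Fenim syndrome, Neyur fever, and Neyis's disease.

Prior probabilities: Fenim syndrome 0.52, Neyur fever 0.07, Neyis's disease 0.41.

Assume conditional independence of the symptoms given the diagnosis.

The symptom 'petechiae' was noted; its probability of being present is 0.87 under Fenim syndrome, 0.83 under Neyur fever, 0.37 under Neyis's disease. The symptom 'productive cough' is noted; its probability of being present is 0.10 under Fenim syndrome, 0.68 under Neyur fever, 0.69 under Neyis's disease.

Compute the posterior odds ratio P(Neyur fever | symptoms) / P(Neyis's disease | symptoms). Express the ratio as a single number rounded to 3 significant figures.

0.377

Posterior odds equal prior odds times the likelihood ratio; only the two competing hypotheses matter.
  Neyur fever: 0.07 × 0.83 × 0.68 = 0.039508
  Neyis's disease: 0.41 × 0.37 × 0.69 = 0.10467
Posterior odds = 0.039508 / 0.10467 ≈ 0.377.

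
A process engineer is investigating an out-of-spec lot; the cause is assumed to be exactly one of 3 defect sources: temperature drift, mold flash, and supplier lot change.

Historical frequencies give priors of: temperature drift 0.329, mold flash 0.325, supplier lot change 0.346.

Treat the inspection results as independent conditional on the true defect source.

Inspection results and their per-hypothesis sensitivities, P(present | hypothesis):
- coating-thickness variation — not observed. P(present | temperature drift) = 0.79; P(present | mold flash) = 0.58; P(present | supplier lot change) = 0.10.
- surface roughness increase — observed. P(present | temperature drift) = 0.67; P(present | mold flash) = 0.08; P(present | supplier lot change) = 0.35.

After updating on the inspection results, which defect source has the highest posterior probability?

supplier lot change

Multiply each prior by the joint likelihood of the inspection result pattern (using 1 − P(present | H) for each absent inspection result):
  temperature drift: 0.329 × (1 − 0.79) × 0.67 = 0.04629
  mold flash: 0.325 × (1 − 0.58) × 0.08 = 0.01092
  supplier lot change: 0.346 × (1 − 0.10) × 0.35 = 0.10899
The unnormalized weights sum to 0.1662.
P(temperature drift | evidence) ≈ 0.04629 / 0.1662 ≈ 0.279
P(mold flash | evidence) ≈ 0.01092 / 0.1662 ≈ 0.066
P(supplier lot change | evidence) ≈ 0.10899 / 0.1662 ≈ 0.656
The largest is 0.656, so supplier lot change is most probable.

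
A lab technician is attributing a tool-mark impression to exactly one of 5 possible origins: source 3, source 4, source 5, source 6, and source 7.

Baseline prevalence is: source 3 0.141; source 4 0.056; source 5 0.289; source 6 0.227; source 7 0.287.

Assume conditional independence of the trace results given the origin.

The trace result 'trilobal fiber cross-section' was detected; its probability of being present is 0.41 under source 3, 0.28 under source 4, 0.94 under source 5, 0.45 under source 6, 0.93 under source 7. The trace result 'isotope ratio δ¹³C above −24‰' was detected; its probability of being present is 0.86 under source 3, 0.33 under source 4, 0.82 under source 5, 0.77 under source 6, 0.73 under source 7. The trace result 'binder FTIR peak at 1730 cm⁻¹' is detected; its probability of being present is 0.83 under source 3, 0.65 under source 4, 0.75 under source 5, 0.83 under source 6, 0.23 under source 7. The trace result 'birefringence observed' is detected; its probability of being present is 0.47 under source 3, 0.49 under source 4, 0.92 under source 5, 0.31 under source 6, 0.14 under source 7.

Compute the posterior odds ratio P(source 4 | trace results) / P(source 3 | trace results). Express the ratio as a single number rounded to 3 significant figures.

0.0850

Posterior odds equal prior odds times the likelihood ratio; only the two competing hypotheses matter.
  source 4: 0.056 × 0.28 × 0.33 × 0.65 × 0.49 = 0.001648
  source 3: 0.141 × 0.41 × 0.86 × 0.83 × 0.47 = 0.019394
Odds(source 4 : source 3) = 0.001648 / 0.019394 ≈ 0.0850.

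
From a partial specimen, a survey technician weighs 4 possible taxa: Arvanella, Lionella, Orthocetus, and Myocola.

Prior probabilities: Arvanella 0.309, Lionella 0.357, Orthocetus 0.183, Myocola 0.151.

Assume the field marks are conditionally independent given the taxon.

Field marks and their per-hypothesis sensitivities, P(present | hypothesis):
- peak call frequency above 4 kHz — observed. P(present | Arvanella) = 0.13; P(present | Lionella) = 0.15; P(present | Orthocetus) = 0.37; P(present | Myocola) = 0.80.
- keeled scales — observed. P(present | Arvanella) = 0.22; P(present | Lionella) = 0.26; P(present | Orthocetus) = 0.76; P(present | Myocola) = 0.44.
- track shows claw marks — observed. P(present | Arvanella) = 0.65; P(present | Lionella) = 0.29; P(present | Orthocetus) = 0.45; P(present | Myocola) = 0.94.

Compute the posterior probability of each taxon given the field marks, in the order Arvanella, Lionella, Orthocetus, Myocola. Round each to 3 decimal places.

Multiply each prior by the joint likelihood of the field mark pattern:
  Arvanella: 0.309 × 0.13 × 0.22 × 0.65 = 0.0057443
  Lionella: 0.357 × 0.15 × 0.26 × 0.29 = 0.0040377
  Orthocetus: 0.183 × 0.37 × 0.76 × 0.45 = 0.023157
  Myocola: 0.151 × 0.80 × 0.44 × 0.94 = 0.049963
Marginal likelihood of the evidence = 0.082902.
P(Arvanella | evidence) = 0.0057443 / 0.082902 ≈ 0.069
P(Lionella | evidence) = 0.0040377 / 0.082902 ≈ 0.049
P(Orthocetus | evidence) = 0.023157 / 0.082902 ≈ 0.279
P(Myocola | evidence) = 0.049963 / 0.082902 ≈ 0.603

0.069, 0.049, 0.279, 0.603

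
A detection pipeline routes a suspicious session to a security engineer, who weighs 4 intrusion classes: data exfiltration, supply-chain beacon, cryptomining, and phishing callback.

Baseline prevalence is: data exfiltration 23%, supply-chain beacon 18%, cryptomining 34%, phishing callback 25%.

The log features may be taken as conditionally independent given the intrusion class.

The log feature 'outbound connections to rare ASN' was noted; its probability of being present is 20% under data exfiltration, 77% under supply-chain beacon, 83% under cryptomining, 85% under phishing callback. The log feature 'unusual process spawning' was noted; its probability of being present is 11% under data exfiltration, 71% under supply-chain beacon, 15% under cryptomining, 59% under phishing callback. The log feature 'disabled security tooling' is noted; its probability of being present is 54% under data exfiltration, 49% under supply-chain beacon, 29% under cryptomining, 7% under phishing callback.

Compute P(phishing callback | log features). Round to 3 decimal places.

0.122

By Bayes' rule with conditional independence, the unnormalized weight for each hypothesis is prior × ∏ likelihoods:
  data exfiltration: 0.23 × 0.20 × 0.11 × 0.54 = 0.0027324
  supply-chain beacon: 0.18 × 0.77 × 0.71 × 0.49 = 0.048219
  cryptomining: 0.34 × 0.83 × 0.15 × 0.29 = 0.012276
  phishing callback: 0.25 × 0.85 × 0.59 × 0.07 = 0.0087762
The unnormalized weights sum to 0.072003.
P(phishing callback | evidence) = 0.0087762 / 0.072003 ≈ 0.122.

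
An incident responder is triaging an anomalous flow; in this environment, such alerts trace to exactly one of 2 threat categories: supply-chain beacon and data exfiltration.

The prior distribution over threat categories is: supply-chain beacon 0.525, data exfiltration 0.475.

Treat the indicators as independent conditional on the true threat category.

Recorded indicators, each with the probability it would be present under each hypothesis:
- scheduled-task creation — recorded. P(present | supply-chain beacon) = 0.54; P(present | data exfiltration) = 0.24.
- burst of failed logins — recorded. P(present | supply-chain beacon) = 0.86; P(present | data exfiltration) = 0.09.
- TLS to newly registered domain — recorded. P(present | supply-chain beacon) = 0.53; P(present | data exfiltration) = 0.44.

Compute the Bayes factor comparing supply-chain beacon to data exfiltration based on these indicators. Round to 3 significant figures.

25.9

Joint likelihood of the indicator pattern under each hypothesis:
  supply-chain beacon: 0.54 × 0.86 × 0.53 = 0.24613
  data exfiltration: 0.24 × 0.09 × 0.44 = 0.009504
Bayes factor = 0.24613 / 0.009504 ≈ 25.9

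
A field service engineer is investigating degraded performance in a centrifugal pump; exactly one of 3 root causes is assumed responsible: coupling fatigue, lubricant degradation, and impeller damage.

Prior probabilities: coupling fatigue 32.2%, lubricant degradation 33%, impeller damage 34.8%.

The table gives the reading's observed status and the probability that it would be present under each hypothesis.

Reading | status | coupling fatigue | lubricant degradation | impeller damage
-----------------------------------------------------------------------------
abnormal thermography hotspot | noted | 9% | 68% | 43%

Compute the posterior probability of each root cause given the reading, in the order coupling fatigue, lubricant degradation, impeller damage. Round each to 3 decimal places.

0.072, 0.557, 0.371

Multiply each prior by the likelihood of the reading:
  coupling fatigue: 0.322 × 0.09 = 0.02898
  lubricant degradation: 0.330 × 0.68 = 0.2244
  impeller damage: 0.348 × 0.43 = 0.14964
The unnormalized weights sum to 0.40302.
P(coupling fatigue | evidence) = 0.02898 / 0.40302 ≈ 0.072
P(lubricant degradation | evidence) = 0.2244 / 0.40302 ≈ 0.557
P(impeller damage | evidence) = 0.14964 / 0.40302 ≈ 0.371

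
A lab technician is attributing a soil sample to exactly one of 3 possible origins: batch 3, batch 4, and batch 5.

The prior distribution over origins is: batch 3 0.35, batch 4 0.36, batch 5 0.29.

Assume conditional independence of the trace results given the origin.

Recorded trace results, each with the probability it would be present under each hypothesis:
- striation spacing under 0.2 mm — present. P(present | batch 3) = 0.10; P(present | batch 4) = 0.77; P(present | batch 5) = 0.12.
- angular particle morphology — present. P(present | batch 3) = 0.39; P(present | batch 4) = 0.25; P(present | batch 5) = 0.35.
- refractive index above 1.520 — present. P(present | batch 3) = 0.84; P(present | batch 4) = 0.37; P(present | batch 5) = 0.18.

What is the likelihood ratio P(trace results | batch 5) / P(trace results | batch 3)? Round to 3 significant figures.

Joint likelihood of the trace result pattern under each hypothesis:
  batch 5: 0.12 × 0.35 × 0.18 = 0.00756
  batch 3: 0.10 × 0.39 × 0.84 = 0.03276
Bayes factor = 0.00756 / 0.03276 ≈ 0.231

0.231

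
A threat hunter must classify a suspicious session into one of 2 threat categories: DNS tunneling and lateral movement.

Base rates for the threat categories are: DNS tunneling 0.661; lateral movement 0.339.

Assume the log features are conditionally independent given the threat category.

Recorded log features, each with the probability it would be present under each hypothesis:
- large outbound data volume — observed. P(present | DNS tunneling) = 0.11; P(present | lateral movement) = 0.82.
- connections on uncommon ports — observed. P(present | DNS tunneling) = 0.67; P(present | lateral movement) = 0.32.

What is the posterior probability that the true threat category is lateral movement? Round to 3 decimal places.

By Bayes' rule with conditional independence, the unnormalized weight for each hypothesis is prior × ∏ likelihoods:
  DNS tunneling: 0.661 × 0.11 × 0.67 = 0.048716
  lateral movement: 0.339 × 0.82 × 0.32 = 0.088954
Normalizing constant Z = 0.048716 + 0.088954 = 0.13767.
P(lateral movement | evidence) = 0.088954 / 0.13767 ≈ 0.646.

0.646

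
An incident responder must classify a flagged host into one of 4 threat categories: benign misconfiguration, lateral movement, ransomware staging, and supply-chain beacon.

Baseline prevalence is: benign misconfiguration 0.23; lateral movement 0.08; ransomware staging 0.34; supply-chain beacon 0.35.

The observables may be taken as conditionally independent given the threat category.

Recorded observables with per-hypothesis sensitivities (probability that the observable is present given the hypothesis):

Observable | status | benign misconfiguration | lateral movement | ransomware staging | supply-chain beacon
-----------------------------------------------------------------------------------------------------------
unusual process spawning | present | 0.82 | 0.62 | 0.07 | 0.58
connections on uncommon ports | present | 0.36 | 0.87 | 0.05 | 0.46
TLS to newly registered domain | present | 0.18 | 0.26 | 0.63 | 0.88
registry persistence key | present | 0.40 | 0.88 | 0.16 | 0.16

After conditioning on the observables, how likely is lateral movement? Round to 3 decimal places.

By Bayes' rule with conditional independence, the unnormalized weight for each hypothesis is prior × ∏ likelihoods:
  benign misconfiguration: 0.23 × 0.82 × 0.36 × 0.18 × 0.40 = 0.0048885
  lateral movement: 0.08 × 0.62 × 0.87 × 0.26 × 0.88 = 0.0098732
  ransomware staging: 0.34 × 0.07 × 0.05 × 0.63 × 0.16 = 0.00011995
  supply-chain beacon: 0.35 × 0.58 × 0.46 × 0.88 × 0.16 = 0.013148
The unnormalized weights sum to 0.02803.
P(lateral movement | evidence) = 0.0098732 / 0.02803 ≈ 0.352.

0.352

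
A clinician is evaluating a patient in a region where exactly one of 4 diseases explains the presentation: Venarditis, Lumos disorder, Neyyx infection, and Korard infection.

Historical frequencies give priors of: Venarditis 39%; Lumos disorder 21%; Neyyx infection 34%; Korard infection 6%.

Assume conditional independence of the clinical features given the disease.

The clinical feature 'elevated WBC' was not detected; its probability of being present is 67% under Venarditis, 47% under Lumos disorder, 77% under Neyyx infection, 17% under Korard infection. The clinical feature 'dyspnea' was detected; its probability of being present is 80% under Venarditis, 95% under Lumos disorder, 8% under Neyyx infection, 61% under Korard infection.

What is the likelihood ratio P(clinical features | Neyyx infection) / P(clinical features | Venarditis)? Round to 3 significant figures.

The Bayes factor is the ratio of the joint likelihoods of the clinical feature pattern under the two hypotheses (using 1 − P(present | H) for each absent clinical feature).
  Neyyx infection: (1 − 0.77) × 0.08 = 0.0184
  Venarditis: (1 − 0.67) × 0.80 = 0.264
Bayes factor = 0.0184 / 0.264 ≈ 0.0697

0.0697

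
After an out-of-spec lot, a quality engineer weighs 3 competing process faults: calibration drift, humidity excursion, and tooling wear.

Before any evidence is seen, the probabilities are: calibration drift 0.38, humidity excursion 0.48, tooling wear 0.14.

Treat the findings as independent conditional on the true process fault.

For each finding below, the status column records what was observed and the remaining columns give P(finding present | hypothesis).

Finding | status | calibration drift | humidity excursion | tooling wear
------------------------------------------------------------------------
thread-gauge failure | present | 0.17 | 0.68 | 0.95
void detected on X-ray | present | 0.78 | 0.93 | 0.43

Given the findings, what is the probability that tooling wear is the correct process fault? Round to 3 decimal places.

0.139

Multiply each prior by the joint likelihood of the evidence pattern:
  calibration drift: 0.38 × 0.17 × 0.78 = 0.050388
  humidity excursion: 0.48 × 0.68 × 0.93 = 0.30355
  tooling wear: 0.14 × 0.95 × 0.43 = 0.05719
Normalizing constant Z = 0.050388 + 0.30355 + 0.05719 = 0.41113.
P(tooling wear | evidence) = 0.05719 / 0.41113 ≈ 0.139.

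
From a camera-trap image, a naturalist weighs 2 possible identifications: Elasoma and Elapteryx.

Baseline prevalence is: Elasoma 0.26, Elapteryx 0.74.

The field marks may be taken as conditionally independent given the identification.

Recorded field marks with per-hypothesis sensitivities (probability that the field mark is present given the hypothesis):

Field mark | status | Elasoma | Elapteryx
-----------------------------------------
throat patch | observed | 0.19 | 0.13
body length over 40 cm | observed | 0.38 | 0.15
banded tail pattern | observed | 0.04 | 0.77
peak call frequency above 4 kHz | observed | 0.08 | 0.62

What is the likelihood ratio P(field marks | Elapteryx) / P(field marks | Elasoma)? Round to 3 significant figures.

40.3

Joint likelihood of the field mark pattern under each hypothesis:
  Elapteryx: 0.13 × 0.15 × 0.77 × 0.62 = 0.0093093
  Elasoma: 0.19 × 0.38 × 0.04 × 0.08 = 0.00023104
Bayes factor = 0.0093093 / 0.00023104 ≈ 40.3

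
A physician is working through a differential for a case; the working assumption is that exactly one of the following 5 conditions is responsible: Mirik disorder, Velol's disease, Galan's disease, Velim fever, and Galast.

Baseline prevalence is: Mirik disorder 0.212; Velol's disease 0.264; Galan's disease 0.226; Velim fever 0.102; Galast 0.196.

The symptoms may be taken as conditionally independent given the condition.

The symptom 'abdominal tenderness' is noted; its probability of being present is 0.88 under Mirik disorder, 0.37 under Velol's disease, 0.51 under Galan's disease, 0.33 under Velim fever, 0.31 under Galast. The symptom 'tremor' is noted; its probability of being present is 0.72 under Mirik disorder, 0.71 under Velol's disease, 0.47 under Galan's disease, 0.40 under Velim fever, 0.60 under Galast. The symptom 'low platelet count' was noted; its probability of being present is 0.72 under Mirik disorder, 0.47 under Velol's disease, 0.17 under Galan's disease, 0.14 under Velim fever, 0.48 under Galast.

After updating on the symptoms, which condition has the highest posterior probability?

For each hypothesis, the unnormalized posterior weight is prior × product of the symptom likelihoods:
  Mirik disorder: 0.212 × 0.88 × 0.72 × 0.72 = 0.096713
  Velol's disease: 0.264 × 0.37 × 0.71 × 0.47 = 0.032596
  Galan's disease: 0.226 × 0.51 × 0.47 × 0.17 = 0.0092093
  Velim fever: 0.102 × 0.33 × 0.40 × 0.14 = 0.001885
  Galast: 0.196 × 0.31 × 0.60 × 0.48 = 0.017499
Normalizing constant Z = 0.096713 + 0.032596 + 0.0092093 + 0.001885 + 0.017499 = 0.1579.
P(Mirik disorder | evidence) ≈ 0.096713 / 0.1579 ≈ 0.612
P(Velol's disease | evidence) ≈ 0.032596 / 0.1579 ≈ 0.206
P(Galan's disease | evidence) ≈ 0.0092093 / 0.1579 ≈ 0.058
P(Velim fever | evidence) ≈ 0.001885 / 0.1579 ≈ 0.012
P(Galast | evidence) ≈ 0.017499 / 0.1579 ≈ 0.111
The largest is 0.612, so Mirik disorder is most probable.

Mirik disorder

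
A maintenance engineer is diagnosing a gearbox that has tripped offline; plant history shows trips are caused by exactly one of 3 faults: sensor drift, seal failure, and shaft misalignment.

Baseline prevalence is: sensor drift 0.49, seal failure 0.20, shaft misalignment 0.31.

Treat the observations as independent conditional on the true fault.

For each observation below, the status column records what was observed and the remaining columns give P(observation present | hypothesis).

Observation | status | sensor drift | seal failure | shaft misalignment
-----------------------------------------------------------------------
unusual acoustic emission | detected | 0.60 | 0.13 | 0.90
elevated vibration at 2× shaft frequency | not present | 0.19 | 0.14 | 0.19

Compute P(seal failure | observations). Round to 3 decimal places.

For each hypothesis, the unnormalized posterior weight is prior × product of the observation likelihoods (using 1 − P(present | H) for each absent observation):
  sensor drift: 0.49 × 0.60 × (1 − 0.19) = 0.23814
  seal failure: 0.20 × 0.13 × (1 − 0.14) = 0.02236
  shaft misalignment: 0.31 × 0.90 × (1 − 0.19) = 0.22599
Normalizing constant Z = 0.23814 + 0.02236 + 0.22599 = 0.48649.
P(seal failure | evidence) = 0.02236 / 0.48649 ≈ 0.046.

0.046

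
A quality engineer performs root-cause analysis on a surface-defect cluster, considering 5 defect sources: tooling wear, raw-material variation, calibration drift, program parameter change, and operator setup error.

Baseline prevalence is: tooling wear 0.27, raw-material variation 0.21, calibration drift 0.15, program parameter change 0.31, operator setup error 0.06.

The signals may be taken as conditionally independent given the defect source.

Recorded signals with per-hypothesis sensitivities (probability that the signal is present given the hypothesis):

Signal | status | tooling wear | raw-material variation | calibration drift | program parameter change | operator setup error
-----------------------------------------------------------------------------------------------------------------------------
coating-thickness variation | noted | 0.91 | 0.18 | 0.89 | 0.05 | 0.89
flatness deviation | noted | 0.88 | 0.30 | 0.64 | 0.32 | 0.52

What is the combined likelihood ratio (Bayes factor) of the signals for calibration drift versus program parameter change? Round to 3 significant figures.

Joint likelihood of the signal pattern under each hypothesis:
  calibration drift: 0.89 × 0.64 = 0.5696
  program parameter change: 0.05 × 0.32 = 0.016
Bayes factor = 0.5696 / 0.016 ≈ 35.6

35.6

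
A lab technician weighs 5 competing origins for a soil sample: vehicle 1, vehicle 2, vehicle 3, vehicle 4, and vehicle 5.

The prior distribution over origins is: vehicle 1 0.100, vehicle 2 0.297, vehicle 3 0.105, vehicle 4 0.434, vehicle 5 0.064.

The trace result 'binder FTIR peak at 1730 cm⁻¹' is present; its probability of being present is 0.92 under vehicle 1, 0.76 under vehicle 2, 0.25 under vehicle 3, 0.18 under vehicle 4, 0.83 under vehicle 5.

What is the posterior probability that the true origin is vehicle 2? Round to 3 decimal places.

Multiply each prior by the likelihood of the trace result:
  vehicle 1: 0.100 × 0.92 = 0.092
  vehicle 2: 0.297 × 0.76 = 0.22572
  vehicle 3: 0.105 × 0.25 = 0.02625
  vehicle 4: 0.434 × 0.18 = 0.07812
  vehicle 5: 0.064 × 0.83 = 0.05312
Normalizing constant Z = 0.092 + 0.22572 + 0.02625 + 0.07812 + 0.05312 = 0.47521.
P(vehicle 2 | evidence) = 0.22572 / 0.47521 ≈ 0.475.

0.475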